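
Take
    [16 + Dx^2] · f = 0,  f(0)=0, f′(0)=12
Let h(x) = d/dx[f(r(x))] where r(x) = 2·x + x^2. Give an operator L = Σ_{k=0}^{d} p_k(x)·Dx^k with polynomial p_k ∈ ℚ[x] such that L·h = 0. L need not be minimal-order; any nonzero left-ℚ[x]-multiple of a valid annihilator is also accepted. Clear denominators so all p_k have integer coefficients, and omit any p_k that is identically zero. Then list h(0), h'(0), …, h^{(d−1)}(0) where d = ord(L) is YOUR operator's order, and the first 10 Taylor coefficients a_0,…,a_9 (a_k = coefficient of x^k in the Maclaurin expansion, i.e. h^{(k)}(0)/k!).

L = (67 + 256·x + 384·x^2 + 256·x^3 + 64·x^4) + (-3 - 3·x)·Dx + (1 + 2·x + x^2)·Dx^2  (order 2).
h: a_k = 24, 24, -768, -1536, 3136, 12096, 83968/15, -401408/15, -4902656/105, -30976/7, …
ICs: h(0) = 24, h′(0) = 24.

f: a_k = 0, 12, 0, -32, 0, 128/5, 0, -1024/105, 0, 2048/945, …
Substitute x→r, Dx→(1/r')Dx; clear ⇒ L₀.
Differentiate: ansatz ord ≤ ord L₀ ⇒ L.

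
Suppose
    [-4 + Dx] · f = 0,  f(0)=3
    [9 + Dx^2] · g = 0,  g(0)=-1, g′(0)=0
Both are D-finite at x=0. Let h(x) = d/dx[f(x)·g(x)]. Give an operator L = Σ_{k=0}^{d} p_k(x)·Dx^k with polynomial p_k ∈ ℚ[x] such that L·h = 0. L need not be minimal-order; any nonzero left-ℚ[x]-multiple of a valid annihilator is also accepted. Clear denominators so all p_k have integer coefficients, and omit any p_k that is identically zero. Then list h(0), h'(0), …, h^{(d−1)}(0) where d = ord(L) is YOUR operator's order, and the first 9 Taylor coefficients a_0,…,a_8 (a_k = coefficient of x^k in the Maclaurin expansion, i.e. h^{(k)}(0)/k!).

L = 25 - 8·Dx + Dx^2  (order 2).
h: a_k = -12, -21, 66, 527/2, 779/2, 11753/40, 4031/60, -164833/1680, -430441/3360, …
ICs: h(0) = -12, h′(0) = -21.

f: a_k = 3, 12, 24, 32, 32, 128/5, 256/15, 1024/105, 512/105, …
g: a_k = -1, 0, 9/2, 0, -27/8, 0, 81/80, 0, -729/4480, …
L₀ := L_f ⊗_s L_g (sym. prod.), ord ≤ 2.
Derive L from L₀ (diff closure).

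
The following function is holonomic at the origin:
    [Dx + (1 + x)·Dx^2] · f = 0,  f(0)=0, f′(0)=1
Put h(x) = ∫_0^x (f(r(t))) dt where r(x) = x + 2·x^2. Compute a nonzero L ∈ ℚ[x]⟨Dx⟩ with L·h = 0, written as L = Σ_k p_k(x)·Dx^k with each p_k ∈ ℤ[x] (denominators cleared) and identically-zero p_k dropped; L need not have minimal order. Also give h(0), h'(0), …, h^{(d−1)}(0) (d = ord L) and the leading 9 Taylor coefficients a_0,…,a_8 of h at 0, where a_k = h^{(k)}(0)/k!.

L = (-3 + 4·x + 8·x^2)·Dx^2 + (1 + 5·x + 6·x^2 + 8·x^3)·Dx^3  (order 3).
h: a_k = 0, 0, 1/2, 1/2, -5/12, -1/20, 11/30, -3/14, -13/56, …
ICs: h(0) = 0, h′(0) = 0, h′′(0) = 1.

f: a_k = 0, 1, -1/2, 1/3, -1/4, 1/5, -1/6, 1/7, -1/8, …
h₀=f(r): pull back L_f along r ⇒ L₀.
Integrate: L := L₀·Dx.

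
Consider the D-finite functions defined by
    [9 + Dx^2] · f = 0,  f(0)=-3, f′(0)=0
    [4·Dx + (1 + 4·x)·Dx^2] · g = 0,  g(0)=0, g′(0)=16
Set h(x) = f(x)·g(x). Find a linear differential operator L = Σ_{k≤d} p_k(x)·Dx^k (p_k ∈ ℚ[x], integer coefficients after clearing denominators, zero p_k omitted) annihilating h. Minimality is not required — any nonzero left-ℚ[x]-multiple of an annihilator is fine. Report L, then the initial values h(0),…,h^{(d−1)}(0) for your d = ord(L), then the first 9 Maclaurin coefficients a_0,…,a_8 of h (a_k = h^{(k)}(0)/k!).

L = (-2043 - 1296·x + 44064·x^2 + 186624·x^3 + 186624·x^4) + (72 + 5472·x + 31104·x^2 + 41472·x^3)·Dx + (-182 + 864·x + 12096·x^2 + 41472·x^3 + 41472·x^4)·Dx^2 + (8 + 608·x + 3456·x^2 + 4608·x^3)·Dx^3 + (5 + 112·x + 800·x^2 + 2304·x^3 + 2304·x^4)·Dx^4  (order 4).
h: a_k = 0, -48, 96, -40, 336, -7338/5, 5060, -624507/35, 319674/5, …
ICs: h(0) = 0, h′(0) = -48, h′′(0) = 192, h′′′(0) = -240.

f: a_k = -3, 0, 27/2, 0, -81/8, 0, 243/80, 0, -2187/4480, …
g: a_k = 0, 16, -32, 256/3, -256, 4096/5, -8192/3, 65536/7, -32768, …
L₀ := L_f ⊗_s L_g (sym. prod.), ord ≤ 4.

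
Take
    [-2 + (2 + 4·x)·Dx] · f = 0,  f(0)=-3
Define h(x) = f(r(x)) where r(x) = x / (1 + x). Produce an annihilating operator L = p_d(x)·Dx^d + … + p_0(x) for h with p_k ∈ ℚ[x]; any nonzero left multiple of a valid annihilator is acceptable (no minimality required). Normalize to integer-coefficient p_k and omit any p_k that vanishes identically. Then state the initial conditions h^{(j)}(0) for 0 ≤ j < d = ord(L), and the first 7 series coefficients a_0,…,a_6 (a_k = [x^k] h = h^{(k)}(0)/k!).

L = -1 + (1 + 4·x + 3·x^2)·Dx  (order 1).
h: a_k = -3, -3, 9/2, -15/2, 111/8, -225/8, 981/16, …
ICs: h(0) = -3.

f: a_k = -3, -3, 3/2, -3/2, 15/8, -21/8, 63/16, …
L₀ from L_f via x↦r, Dx↦r'^{-1}Dx.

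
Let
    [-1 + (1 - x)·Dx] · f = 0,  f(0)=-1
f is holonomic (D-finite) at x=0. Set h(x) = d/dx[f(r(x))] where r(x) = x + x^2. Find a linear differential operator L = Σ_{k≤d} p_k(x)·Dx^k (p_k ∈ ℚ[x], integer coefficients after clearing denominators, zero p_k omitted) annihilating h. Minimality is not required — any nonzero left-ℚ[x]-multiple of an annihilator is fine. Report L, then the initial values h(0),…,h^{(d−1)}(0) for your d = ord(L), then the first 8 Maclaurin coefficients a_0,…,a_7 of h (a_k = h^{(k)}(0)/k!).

L = (4 + 6·x + 6·x^2) + (-1 - x + 3·x^2 + 2·x^3)·Dx  (order 1).
h: a_k = -1, -4, -9, -20, -40, -78, -147, -272, …
ICs: h(0) = -1.

f: a_k = -1, -1, -1, -1, -1, -1, -1, -1, …
Change of var in L_f (x↦r) gives L₀.
Derive L from L₀ (diff closure).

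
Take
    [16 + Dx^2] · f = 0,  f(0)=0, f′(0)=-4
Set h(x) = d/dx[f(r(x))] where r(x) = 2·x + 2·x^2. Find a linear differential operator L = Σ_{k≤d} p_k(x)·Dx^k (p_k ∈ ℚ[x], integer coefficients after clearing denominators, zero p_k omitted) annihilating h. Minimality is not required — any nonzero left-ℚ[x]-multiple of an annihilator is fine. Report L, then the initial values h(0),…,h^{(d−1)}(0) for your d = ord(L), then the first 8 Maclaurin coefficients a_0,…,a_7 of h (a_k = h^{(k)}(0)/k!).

L = (76 + 512·x + 1536·x^2 + 2048·x^3 + 1024·x^4) + (-6 - 12·x)·Dx + (1 + 4·x + 4·x^2)·Dx^2  (order 2).
h: a_k = -8, -16, 256, 1024, -256/3, -7680, -729088/45, 65536/45, …
ICs: h(0) = -8, h′(0) = -16.

f: a_k = 0, -4, 0, 32/3, 0, -128/15, 0, 1024/315, …
Substitute x→r, Dx→(1/r')Dx; clear ⇒ L₀.
Derive L from L₀ (diff closure).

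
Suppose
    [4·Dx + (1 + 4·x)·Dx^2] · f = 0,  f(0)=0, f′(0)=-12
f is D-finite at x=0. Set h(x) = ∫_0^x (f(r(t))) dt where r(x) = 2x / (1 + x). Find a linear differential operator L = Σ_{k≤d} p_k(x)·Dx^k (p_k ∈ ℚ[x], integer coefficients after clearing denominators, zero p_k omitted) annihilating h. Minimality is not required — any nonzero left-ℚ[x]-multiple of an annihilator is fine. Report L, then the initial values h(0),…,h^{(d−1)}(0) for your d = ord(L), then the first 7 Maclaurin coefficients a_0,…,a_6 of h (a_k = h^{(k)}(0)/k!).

f: a_k = 0, -12, 24, -64, 192, -3072/5, 2048, …
Change of var in L_f (x↦r) gives L₀.
∫: right-multiply L₀ by Dx.
L = (10 + 18·x)·Dx^2 + (1 + 10·x + 9·x^2)·Dx^3  (order 3).
h: a_k = 0, 0, -12, 40, -182, 984, -29524/5, …
ICs: h(0) = 0, h′(0) = 0, h′′(0) = -24.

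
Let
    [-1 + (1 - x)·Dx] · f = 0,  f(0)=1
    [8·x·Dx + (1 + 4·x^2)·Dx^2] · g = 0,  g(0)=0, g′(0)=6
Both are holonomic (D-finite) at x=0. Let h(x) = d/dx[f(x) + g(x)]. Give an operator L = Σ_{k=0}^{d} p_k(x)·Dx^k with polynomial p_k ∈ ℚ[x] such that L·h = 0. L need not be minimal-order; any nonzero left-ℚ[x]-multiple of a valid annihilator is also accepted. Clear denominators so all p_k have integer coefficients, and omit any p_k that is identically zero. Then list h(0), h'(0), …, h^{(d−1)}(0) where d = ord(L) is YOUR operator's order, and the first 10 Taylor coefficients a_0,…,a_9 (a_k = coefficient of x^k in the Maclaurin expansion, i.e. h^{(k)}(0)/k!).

L = (-8 + 32·x + 96·x^2) + (7 - 8·x - 20·x^2 + 96·x^3)·Dx + (-1 - 3·x - 12·x^3 + 16·x^4)·Dx^2  (order 2).
h: a_k = 7, 2, -21, 4, 101, 6, -377, 8, 1545, 10, …
ICs: h(0) = 7, h′(0) = 2.

f: a_k = 1, 1, 1, 1, 1, 1, 1, 1, 1, 1, …
g: a_k = 0, 6, 0, -8, 0, 96/5, 0, -384/7, 0, 512/3, …
L₀ := lclm(L_f,L_g); ord L₀ ≤ 1+2.
h₀' ⇒ L via d/dx closure of L₀.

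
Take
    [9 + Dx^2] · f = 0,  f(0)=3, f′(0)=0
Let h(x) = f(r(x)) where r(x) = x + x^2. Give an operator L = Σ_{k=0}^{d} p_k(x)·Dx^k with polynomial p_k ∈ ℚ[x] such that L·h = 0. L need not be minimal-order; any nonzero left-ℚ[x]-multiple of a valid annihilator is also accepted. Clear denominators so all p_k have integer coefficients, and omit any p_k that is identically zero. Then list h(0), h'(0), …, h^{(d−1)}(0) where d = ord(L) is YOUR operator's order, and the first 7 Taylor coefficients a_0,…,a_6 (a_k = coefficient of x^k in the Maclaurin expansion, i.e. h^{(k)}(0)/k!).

L = (9 + 54·x + 108·x^2 + 72·x^3) - 2·Dx + (1 + 2·x)·Dx^2  (order 2).
h: a_k = 3, 0, -27/2, -27, -27/8, 81/2, 4617/80, …
ICs: h(0) = 3, h′(0) = 0.

f: a_k = 3, 0, -27/2, 0, 81/8, 0, -243/80, …
Substitute x→r, Dx→(1/r')Dx; clear ⇒ L₀.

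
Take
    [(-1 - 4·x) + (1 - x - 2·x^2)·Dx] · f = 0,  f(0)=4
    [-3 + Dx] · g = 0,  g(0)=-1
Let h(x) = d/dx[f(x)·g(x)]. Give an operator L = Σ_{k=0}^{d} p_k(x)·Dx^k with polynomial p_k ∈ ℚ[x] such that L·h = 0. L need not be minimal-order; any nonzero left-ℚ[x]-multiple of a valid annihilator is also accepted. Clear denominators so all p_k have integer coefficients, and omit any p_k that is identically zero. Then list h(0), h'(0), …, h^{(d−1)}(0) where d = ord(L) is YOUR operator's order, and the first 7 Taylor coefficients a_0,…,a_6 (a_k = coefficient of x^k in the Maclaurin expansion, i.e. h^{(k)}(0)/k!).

L = (21 + 12·x - 39·x^2 - 12·x^3 + 36·x^4) + (-4 + 3·x + 15·x^2 - 4·x^3 - 12·x^4)·Dx  (order 1).
h: a_k = -16, -84, -276, -758, -1908, -45879/10, -107071/10, …
ICs: h(0) = -16.

f: a_k = 4, 4, 12, 20, 44, 84, 172, …
g: a_k = -1, -3, -9/2, -9/2, -27/8, -81/40, -81/80, …
f·g: L₀ = L_f ⊗_s L_g, ord ≤ 1·1.
Differentiate: ansatz ord ≤ ord L₀ ⇒ L.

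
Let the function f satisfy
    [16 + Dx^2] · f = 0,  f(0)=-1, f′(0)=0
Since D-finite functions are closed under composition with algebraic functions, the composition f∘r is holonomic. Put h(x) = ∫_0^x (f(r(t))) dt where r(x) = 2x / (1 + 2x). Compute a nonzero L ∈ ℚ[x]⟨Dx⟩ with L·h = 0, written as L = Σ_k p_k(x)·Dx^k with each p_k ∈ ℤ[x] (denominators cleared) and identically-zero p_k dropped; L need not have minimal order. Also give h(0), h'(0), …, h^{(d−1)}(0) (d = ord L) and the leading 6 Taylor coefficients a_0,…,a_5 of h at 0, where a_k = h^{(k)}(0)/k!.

L = 64·Dx + (4 + 24·x + 48·x^2 + 32·x^3)·Dx^2 + (1 + 8·x + 24·x^2 + 32·x^3 + 16·x^4)·Dx^3  (order 3).
h: a_k = 0, -1, 0, 32/3, -32, 128/3, …
ICs: h(0) = 0, h′(0) = -1, h′′(0) = 0.

f: a_k = -1, 0, 8, 0, -32/3, 0, …
L₀ from L_f via x↦r, Dx↦r'^{-1}Dx.
h=∫₀ˣh₀: take L = L₀·Dx.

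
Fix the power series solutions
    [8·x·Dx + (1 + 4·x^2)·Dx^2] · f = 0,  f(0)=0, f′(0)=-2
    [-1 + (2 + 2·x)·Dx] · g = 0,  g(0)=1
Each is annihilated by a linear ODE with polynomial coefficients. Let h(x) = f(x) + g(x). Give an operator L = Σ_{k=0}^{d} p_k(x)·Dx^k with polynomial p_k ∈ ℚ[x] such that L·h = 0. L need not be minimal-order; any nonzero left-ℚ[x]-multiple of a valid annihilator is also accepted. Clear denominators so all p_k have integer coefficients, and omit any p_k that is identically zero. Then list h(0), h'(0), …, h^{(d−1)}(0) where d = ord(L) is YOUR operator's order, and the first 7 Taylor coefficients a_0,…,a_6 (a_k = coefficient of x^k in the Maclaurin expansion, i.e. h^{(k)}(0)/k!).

f: a_k = 0, -2, 0, 8/3, 0, -32/5, 0, …
g: a_k = 1, 1/2, -1/8, 1/16, -5/128, 7/256, -21/1024, …
Sum ⇒ L₀ = lclm(L_f,L_g) in ℚ(x)⟨Dx⟩.
L = (-16 - 40·x + 192·x^2 + 96·x^3)·Dx + (-35 - 64·x + 328·x^2 + 768·x^3 + 336·x^4)·Dx^2 + (-2 + 30·x + 48·x^2 + 144·x^3 + 224·x^4 + 96·x^5)·Dx^3  (order 3).
h: a_k = 1, -3/2, -1/8, 131/48, -5/128, -8157/1280, -21/1024, …
ICs: h(0) = 1, h′(0) = -3/2, h′′(0) = -1/4.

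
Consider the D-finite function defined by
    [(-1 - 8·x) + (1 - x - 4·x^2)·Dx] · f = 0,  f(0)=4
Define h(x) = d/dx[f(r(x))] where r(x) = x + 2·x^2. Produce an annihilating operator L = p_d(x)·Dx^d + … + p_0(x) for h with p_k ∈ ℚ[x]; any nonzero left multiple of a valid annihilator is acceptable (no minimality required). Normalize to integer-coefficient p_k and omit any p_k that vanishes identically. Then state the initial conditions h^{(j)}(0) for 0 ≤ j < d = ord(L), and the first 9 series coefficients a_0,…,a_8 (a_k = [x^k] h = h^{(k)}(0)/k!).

L = (14 + 20·x + 120·x^2 + 320·x^3 + 320·x^4) + (-1 - 3·x + 10·x^2 + 40·x^3 + 80·x^4 + 64·x^5)·Dx  (order 1).
h: a_k = 4, 56, 348, 1648, 8100, 38376, 171948, 763616, 3339828, …
ICs: h(0) = 4.

f: a_k = 4, 4, 20, 36, 116, 260, 724, 1764, 4660, …
Change of var in L_f (x↦r) gives L₀.
h₀' ⇒ L via d/dx closure of L₀.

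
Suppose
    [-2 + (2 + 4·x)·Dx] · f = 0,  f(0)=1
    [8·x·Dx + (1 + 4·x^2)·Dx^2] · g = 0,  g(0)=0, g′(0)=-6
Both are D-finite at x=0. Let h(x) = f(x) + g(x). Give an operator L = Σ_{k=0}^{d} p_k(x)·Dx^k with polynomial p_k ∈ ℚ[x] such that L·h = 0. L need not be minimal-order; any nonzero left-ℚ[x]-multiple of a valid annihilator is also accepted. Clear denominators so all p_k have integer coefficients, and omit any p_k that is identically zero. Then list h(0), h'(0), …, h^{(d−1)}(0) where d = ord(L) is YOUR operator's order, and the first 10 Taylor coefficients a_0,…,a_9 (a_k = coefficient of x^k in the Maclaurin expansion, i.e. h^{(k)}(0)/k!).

L = (-8 - 40·x + 96·x^2 + 96·x^3)·Dx + (-11 - 32·x + 40·x^2 + 384·x^3 + 336·x^4)·Dx^2 + (-1 + 6·x + 24·x^2 + 48·x^3 + 112·x^4 + 96·x^5)·Dx^3  (order 3).
h: a_k = 1, -5, -1/2, 17/2, -5/8, -733/40, -21/16, 6375/112, -429/128, -63391/384, …
ICs: h(0) = 1, h′(0) = -5, h′′(0) = -1.

f: a_k = 1, 1, -1/2, 1/2, -5/8, 7/8, -21/16, 33/16, -429/128, 715/128, …
g: a_k = 0, -6, 0, 8, 0, -96/5, 0, 384/7, 0, -512/3, …
f+g: L₀ = lclm(L_f,L_g), ord ≤ 1+2.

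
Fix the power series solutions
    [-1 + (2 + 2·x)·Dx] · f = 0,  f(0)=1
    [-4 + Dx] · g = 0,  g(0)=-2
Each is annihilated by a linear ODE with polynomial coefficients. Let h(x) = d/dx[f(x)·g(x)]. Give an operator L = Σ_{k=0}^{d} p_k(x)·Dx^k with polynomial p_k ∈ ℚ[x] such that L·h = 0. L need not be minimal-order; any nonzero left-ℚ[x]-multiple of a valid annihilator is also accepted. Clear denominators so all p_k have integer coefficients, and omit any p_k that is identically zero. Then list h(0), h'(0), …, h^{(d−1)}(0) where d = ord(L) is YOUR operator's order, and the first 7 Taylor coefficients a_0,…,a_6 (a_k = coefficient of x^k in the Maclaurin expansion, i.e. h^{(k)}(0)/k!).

f: a_k = 1, 1/2, -1/8, 1/16, -5/128, 7/256, -21/1024, …
g: a_k = -2, -8, -16, -64/3, -64/3, -256/15, -512/45, …
L₀ := L_f ⊗_s L_g (sym. prod.), ord ≤ 1.
h₀' ⇒ L via d/dx closure of L₀.
L = (79 + 144·x + 64·x^2) + (-18 - 34·x - 16·x^2)·Dx  (order 1).
h: a_k = -9, -79/2, -683/8, -1947/16, -49553/384, -417727/3840, -389323/5120, …
ICs: h(0) = -9.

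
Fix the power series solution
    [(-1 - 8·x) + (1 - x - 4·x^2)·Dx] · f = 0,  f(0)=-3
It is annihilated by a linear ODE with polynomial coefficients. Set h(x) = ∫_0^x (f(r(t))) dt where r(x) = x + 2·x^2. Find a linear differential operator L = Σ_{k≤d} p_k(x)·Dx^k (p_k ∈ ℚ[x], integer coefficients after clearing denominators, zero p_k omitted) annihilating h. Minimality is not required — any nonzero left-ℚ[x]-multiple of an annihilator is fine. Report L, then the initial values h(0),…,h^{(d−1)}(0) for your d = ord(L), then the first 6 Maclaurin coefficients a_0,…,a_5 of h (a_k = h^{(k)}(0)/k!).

L = (1 + 12·x + 48·x^2 + 64·x^3)·Dx + (-1 + x + 6·x^2 + 16·x^3 + 16·x^4)·Dx^2  (order 2).
h: a_k = 0, -3, -3/2, -7, -87/4, -309/5, …
ICs: h(0) = 0, h′(0) = -3.

f: a_k = -3, -3, -15, -27, -87, -195, …
L₀ from L_f via x↦r, Dx↦r'^{-1}Dx.
h=∫₀ˣh₀: take L = L₀·Dx.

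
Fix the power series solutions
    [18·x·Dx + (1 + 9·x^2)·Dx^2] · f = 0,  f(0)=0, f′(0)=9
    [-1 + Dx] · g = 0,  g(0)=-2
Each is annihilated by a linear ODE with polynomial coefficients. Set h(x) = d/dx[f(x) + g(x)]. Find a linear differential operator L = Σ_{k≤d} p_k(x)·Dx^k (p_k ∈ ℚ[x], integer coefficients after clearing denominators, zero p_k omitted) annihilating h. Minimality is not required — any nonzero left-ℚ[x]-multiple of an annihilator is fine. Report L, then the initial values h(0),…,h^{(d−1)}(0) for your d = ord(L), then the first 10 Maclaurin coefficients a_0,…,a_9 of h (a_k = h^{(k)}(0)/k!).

L = (18 - 18·x - 486·x^2 - 162·x^3) + (-19 + 468·x^2 - 81·x^4)·Dx + (1 + 18·x + 18·x^2 + 162·x^3 + 81·x^4)·Dx^2  (order 2).
h: a_k = 7, -2, -82, -1/3, 8747/12, -1/60, -2361961/360, -1/2520, 1190427839/20160, -1/181440, …
ICs: h(0) = 7, h′(0) = -2.

f: a_k = 0, 9, 0, -27, 0, 729/5, 0, -6561/7, 0, 6561, …
g: a_k = -2, -2, -1, -1/3, -1/12, -1/60, -1/360, -1/2520, -1/20160, -1/181440, …
f+g: L₀ = lclm(L_f,L_g), ord ≤ 2+1.
h₀' ⇒ L via d/dx closure of L₀.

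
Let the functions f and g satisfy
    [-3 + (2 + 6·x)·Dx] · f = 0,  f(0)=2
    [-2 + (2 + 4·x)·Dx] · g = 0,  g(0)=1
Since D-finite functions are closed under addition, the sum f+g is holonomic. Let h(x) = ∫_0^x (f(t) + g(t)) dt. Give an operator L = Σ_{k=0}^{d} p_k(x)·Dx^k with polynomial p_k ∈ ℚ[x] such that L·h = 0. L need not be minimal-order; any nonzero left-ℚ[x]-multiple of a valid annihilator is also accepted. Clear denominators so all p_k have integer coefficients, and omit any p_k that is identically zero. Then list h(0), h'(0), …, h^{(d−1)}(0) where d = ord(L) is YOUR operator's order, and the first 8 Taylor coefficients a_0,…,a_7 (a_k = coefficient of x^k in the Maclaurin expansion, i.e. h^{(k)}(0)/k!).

L = -3·Dx + (5 + 12·x)·Dx^2 + (2 + 10·x + 12·x^2)·Dx^3  (order 3).
h: a_k = 0, 3, 2, -11/12, 31/32, -89/64, 1813/768, -2283/512, …
ICs: h(0) = 0, h′(0) = 3, h′′(0) = 4.

f: a_k = 2, 3, -9/4, 27/8, -405/64, 1701/128, -15309/512, 72171/1024, …
g: a_k = 1, 1, -1/2, 1/2, -5/8, 7/8, -21/16, 33/16, …
Weyl lclm of L_f,L_g ⇒ L₀ (ord ≤ 2).
h=∫h₀ ⇒ L = L₀·Dx.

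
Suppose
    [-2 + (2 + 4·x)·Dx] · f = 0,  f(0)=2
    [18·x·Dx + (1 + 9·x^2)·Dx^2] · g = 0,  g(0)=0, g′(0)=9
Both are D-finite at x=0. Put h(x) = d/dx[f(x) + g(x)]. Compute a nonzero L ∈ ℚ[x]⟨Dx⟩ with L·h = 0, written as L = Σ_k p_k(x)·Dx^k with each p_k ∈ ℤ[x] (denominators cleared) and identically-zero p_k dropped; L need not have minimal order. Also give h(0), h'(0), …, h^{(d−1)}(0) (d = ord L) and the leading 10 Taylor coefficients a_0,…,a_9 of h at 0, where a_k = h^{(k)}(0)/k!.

L = (-18 - 90·x + 486·x^2 + 486·x^3) + (-21 - 72·x + 360·x^2 + 1944·x^3 + 1701·x^4)·Dx + (-1 + 16·x + 54·x^2 + 198·x^3 + 567·x^4 + 486·x^5)·Dx^2  (order 2).
h: a_k = 11, -2, -78, -5, 2951/4, -63/4, -52257/8, -429/8, 3785571/64, -12155/64, …
ICs: h(0) = 11, h′(0) = -2.

f: a_k = 2, 2, -1, 1, -5/4, 7/4, -21/8, 33/8, -429/64, 715/64, …
g: a_k = 0, 9, 0, -27, 0, 729/5, 0, -6561/7, 0, 6561, …
h₀=f+g: left-lcm gives L₀, ord ≤ 3.
h=h₀': d/dx-closure on L₀ ⇒ L.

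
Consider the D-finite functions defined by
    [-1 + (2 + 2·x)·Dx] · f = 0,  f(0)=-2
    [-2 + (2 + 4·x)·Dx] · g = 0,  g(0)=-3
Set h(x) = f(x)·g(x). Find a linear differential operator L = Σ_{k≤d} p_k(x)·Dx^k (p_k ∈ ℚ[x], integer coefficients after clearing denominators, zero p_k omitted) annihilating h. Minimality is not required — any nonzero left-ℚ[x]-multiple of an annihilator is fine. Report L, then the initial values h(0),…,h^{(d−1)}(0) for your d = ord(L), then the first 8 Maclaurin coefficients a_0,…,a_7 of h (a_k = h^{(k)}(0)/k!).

L = (-3 - 4·x) + (2 + 6·x + 4·x^2)·Dx  (order 1).
h: a_k = 6, 9, -3/4, 9/8, -111/64, 351/128, -2271/512, 7497/1024, …
ICs: h(0) = 6.

f: a_k = -2, -1, 1/4, -1/8, 5/64, -7/128, 21/512, -33/1024, …
g: a_k = -3, -3, 3/2, -3/2, 15/8, -21/8, 63/16, -99/16, …
h₀=f·g: eliminate ⇒ L₀, order ≤ 1·1.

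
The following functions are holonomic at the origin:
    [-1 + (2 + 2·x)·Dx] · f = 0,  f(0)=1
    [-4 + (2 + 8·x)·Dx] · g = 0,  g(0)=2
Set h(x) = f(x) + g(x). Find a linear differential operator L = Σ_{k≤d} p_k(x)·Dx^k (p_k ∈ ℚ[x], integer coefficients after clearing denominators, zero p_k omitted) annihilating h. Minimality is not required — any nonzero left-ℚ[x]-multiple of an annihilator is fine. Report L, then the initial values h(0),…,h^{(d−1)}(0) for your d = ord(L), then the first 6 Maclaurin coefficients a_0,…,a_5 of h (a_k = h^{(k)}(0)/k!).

f: a_k = 1, 1/2, -1/8, 1/16, -5/128, 7/256, …
g: a_k = 2, 4, -4, 8, -20, 56, …
h₀=f+g: left-lcm gives L₀, ord ≤ 2.
L = -2 + (5 + 8·x)·Dx + (2 + 10·x + 8·x^2)·Dx^2  (order 2).
h: a_k = 3, 9/2, -33/8, 129/16, -2565/128, 14343/256, …
ICs: h(0) = 3, h′(0) = 9/2.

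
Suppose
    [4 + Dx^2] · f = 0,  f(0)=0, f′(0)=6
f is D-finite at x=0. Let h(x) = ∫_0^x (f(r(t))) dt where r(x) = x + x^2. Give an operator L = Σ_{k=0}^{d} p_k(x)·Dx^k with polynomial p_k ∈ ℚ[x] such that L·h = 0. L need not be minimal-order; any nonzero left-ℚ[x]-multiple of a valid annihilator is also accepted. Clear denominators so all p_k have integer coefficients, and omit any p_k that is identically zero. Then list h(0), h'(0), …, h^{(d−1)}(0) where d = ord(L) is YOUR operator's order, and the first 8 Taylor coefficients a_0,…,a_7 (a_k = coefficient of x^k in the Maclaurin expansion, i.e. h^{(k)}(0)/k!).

f: a_k = 0, 6, 0, -4, 0, 4/5, 0, -8/105, …
f∘r: x↦r, Dx↦Dx/r' in L_f ⇒ L₀.
h=∫h₀ ⇒ L = L₀·Dx.
L = (4 + 24·x + 48·x^2 + 32·x^3)·Dx - 2·Dx^2 + (1 + 2·x)·Dx^3  (order 3).
h: a_k = 0, 0, 3, 2, -1, -12/5, -28/15, 0, …
ICs: h(0) = 0, h′(0) = 0, h′′(0) = 6.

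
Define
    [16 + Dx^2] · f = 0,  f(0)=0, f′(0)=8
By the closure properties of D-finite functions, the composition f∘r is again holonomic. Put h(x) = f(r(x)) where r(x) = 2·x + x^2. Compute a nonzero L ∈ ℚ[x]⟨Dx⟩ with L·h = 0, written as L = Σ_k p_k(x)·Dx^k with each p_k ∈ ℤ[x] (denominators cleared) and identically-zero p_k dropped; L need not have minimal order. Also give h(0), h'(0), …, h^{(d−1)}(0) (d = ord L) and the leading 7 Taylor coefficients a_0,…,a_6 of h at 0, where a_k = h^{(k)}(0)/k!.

f: a_k = 0, 8, 0, -64/3, 0, 256/15, 0, …
f∘r: x↦r, Dx↦Dx/r' in L_f ⇒ L₀.
L = (64 + 192·x + 192·x^2 + 64·x^3) - Dx + (1 + x)·Dx^2  (order 2).
h: a_k = 0, 16, 8, -512/3, -256, 6272/15, 1344, …
ICs: h(0) = 0, h′(0) = 16.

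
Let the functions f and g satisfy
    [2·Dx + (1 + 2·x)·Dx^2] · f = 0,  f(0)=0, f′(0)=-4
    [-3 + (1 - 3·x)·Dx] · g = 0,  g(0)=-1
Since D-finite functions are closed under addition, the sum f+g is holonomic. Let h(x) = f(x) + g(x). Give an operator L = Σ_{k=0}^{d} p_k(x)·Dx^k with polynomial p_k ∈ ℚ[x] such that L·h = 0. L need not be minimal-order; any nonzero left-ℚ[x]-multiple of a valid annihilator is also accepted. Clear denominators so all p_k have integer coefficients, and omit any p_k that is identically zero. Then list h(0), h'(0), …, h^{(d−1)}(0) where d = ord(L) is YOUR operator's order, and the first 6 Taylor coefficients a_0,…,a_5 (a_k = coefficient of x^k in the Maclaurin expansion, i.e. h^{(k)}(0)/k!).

L = (-78 - 36·x)·Dx + (-23 - 132·x - 72·x^2)·Dx^2 + (4 - x - 27·x^2 - 18·x^3)·Dx^3  (order 3).
h: a_k = -1, -7, -5, -97/3, -73, -1279/5, …
ICs: h(0) = -1, h′(0) = -7, h′′(0) = -10.

f: a_k = 0, -4, 4, -16/3, 8, -64/5, …
g: a_k = -1, -3, -9, -27, -81, -243, …
Weyl lclm of L_f,L_g ⇒ L₀ (ord ≤ 3).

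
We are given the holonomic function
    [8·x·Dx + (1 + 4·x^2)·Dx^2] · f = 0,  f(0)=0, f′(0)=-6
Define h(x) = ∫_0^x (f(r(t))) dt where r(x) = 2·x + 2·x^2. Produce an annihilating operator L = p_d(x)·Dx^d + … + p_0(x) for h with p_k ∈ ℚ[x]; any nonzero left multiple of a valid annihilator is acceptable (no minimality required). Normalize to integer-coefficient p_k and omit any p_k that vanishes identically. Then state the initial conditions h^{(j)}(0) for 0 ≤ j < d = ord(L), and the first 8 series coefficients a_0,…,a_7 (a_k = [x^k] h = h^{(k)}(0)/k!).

f: a_k = 0, -6, 0, 8, 0, -96/5, 0, 384/7, …
f∘r: x↦r, Dx↦Dx/r' in L_f ⇒ L₀.
h=∫₀ˣh₀: take L = L₀·Dx.
L = (-2 + 32·x + 128·x^2 + 192·x^3 + 96·x^4)·Dx^2 + (1 + 2·x + 16·x^2 + 64·x^3 + 80·x^4 + 32·x^5)·Dx^3  (order 3).
h: a_k = 0, 0, -6, -4, 16, 192/5, -352/5, -3008/7, …
ICs: h(0) = 0, h′(0) = 0, h′′(0) = -12.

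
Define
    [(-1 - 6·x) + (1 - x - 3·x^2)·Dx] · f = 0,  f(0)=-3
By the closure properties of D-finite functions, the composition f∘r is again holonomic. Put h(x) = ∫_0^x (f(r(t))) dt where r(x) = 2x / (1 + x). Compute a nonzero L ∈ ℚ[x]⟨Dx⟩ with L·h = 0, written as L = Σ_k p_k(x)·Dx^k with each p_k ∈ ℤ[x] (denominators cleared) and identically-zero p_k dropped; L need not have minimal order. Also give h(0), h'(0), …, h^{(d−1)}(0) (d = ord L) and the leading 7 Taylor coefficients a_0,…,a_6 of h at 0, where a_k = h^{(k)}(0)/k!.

f: a_k = -3, -3, -12, -21, -57, -120, -291, …
h₀=f(r): pull back L_f along r ⇒ L₀.
Integrate: L := L₀·Dx.
L = (2 + 26·x)·Dx + (-1 - x + 13·x^2 + 13·x^3)·Dx^2  (order 2).
h: a_k = 0, -3, -3, -14, -39/2, -546/5, -169, …
ICs: h(0) = 0, h′(0) = -3.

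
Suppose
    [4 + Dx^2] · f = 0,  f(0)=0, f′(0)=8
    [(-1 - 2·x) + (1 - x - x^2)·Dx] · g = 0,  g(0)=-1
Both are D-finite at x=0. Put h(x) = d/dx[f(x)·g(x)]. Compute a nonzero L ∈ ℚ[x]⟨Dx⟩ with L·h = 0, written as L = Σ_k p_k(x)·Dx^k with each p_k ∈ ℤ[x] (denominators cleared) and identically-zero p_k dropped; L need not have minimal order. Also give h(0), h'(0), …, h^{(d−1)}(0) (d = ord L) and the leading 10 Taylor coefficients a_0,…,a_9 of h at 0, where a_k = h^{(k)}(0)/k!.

f: a_k = 0, 8, 0, -16/3, 0, 16/15, 0, -32/315, 0, 16/2835, …
g: a_k = -1, -1, -2, -3, -5, -8, -13, -21, -34, -55, …
L₀ := L_f ⊗_s L_g (sym. prod.), ord ≤ 2.
h₀' ⇒ L via d/dx closure of L₀.
L = (-6 - 16·x - 8·x^2 + 16·x^3 + 8·x^4) + (-1 + 2·x + 12·x^2 + 8·x^3)·Dx + (1 - 3·x - x^2 + 4·x^3 + 2·x^4)·Dx^2  (order 2).
h: a_k = -8, -16, -32, -224/3, -152, -1472/5, -5000/9, -323648/315, -16832/9, -1906448/567, …
ICs: h(0) = -8, h′(0) = -16.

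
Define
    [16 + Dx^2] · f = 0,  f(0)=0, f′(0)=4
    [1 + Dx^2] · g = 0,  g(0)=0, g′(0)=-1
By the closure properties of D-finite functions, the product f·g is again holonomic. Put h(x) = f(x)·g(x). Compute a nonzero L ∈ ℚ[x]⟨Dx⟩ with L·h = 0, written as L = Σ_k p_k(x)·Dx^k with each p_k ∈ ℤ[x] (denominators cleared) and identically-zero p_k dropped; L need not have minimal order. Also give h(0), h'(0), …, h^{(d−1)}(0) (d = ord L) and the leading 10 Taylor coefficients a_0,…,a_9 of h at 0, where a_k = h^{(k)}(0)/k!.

f: a_k = 0, 4, 0, -32/3, 0, 128/15, 0, -1024/315, 0, 2048/2835, …
g: a_k = 0, -1, 0, 1/6, 0, -1/120, 0, 1/5040, 0, -1/362880, …
L₀ := L_f ⊗_s L_g (sym. prod.), ord ≤ 4.
L = 225 + 34·Dx^2 + Dx^4  (order 4).
h: a_k = 0, 0, -4, 0, 34/3, 0, -931/90, 0, 6001/1260, 0, …
ICs: h(0) = 0, h′(0) = 0, h′′(0) = -8, h′′′(0) = 0.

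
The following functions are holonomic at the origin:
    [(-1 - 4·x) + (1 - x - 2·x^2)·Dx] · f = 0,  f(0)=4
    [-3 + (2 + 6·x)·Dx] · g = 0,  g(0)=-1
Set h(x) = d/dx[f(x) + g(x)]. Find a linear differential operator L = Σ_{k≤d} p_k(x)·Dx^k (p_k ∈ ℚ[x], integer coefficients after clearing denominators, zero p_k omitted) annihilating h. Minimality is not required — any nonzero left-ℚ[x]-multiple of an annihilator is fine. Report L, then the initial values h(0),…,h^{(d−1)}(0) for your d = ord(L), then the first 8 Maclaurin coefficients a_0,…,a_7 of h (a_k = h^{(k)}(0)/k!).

L = (-114 - 522·x - 1152·x^2 - 816·x^3 - 720·x^4) + (-31 - 414·x - 1803·x^2 - 3208·x^3 - 3084·x^4 - 2160·x^5)·Dx + (10 + 66·x + 110·x^2 - 74·x^3 - 456·x^4 - 808·x^5 - 480·x^6)·Dx^2  (order 2).
h: a_k = 5/2, 105/4, 879/16, 6037/32, 99015/256, 574311/512, 4369043/2048, 25227981/4096, …
ICs: h(0) = 5/2, h′(0) = 105/4.

f: a_k = 4, 4, 12, 20, 44, 84, 172, 340, …
g: a_k = -1, -3/2, 9/8, -27/16, 405/128, -1701/256, 15309/1024, -72171/2048, …
h₀=f+g: left-lcm gives L₀, ord ≤ 2.
h=h₀': d/dx-closure on L₀ ⇒ L.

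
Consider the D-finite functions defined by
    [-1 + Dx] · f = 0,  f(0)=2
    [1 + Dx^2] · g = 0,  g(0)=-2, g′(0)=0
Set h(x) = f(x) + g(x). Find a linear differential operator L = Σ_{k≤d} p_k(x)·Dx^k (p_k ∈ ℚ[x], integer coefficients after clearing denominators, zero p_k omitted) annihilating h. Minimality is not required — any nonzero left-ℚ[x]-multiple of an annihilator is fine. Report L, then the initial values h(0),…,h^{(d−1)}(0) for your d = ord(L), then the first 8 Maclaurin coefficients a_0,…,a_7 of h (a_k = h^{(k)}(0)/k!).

f: a_k = 2, 2, 1, 1/3, 1/12, 1/60, 1/360, 1/2520, …
g: a_k = -2, 0, 1, 0, -1/12, 0, 1/360, 0, …
Weyl lclm of L_f,L_g ⇒ L₀ (ord ≤ 3).
L = -1 + Dx - Dx^2 + Dx^3  (order 3).
h: a_k = 0, 2, 2, 1/3, 0, 1/60, 1/180, 1/2520, …
ICs: h(0) = 0, h′(0) = 2, h′′(0) = 4.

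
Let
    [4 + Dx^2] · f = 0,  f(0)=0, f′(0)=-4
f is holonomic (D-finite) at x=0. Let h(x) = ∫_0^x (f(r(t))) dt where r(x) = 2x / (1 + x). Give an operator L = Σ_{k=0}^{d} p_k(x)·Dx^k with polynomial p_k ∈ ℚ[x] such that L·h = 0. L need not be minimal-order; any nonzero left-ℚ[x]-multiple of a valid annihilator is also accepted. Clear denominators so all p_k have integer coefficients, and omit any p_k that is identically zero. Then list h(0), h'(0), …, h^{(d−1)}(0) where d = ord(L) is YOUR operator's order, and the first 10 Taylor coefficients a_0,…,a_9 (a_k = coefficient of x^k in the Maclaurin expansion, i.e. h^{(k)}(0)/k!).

L = 16·Dx + (2 + 6·x + 6·x^2 + 2·x^3)·Dx^2 + (1 + 4·x + 6·x^2 + 4·x^3 + x^4)·Dx^3  (order 3).
h: a_k = 0, 0, -4, 8/3, 10/3, -56/5, 772/45, -120/7, 2461/315, 5032/405, …
ICs: h(0) = 0, h′(0) = 0, h′′(0) = -8.

f: a_k = 0, -4, 0, 8/3, 0, -8/15, 0, 16/315, 0, -8/2835, …
f∘r: x↦r, Dx↦Dx/r' in L_f ⇒ L₀.
Integrate: L := L₀·Dx.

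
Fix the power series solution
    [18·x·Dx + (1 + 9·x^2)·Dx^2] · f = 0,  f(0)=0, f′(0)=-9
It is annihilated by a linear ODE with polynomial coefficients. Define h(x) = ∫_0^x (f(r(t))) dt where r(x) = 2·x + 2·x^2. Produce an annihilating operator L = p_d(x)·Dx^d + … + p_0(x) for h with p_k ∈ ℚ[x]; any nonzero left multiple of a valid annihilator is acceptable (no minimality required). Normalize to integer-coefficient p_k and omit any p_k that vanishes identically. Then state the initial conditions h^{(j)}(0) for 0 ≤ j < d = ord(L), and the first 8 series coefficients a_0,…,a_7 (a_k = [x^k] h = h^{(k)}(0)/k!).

L = (-2 + 72·x + 288·x^2 + 432·x^3 + 216·x^4)·Dx^2 + (1 + 2·x + 36·x^2 + 144·x^3 + 180·x^4 + 72·x^5)·Dx^3  (order 3).
h: a_k = 0, 0, -9, -6, 54, 648/5, -3348/5, -23112/7, …
ICs: h(0) = 0, h′(0) = 0, h′′(0) = -18.

f: a_k = 0, -9, 0, 27, 0, -729/5, 0, 6561/7, …
f∘r: x↦r, Dx↦Dx/r' in L_f ⇒ L₀.
Integrate: L := L₀·Dx.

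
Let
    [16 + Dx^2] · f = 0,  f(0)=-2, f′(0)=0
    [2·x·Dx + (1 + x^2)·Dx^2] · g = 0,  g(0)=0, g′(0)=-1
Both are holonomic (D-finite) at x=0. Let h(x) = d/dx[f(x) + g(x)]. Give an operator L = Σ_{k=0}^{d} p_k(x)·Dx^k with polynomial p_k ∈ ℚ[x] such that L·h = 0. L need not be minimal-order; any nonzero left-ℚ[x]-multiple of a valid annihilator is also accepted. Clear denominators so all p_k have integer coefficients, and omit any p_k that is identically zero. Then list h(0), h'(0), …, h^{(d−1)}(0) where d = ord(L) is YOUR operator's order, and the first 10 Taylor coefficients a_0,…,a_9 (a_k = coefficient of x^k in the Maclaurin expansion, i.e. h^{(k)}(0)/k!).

L = (64·x + 704·x^3 + 256·x^5) + (112 + 416·x^2 + 432·x^4 + 128·x^6)·Dx + (4·x + 44·x^3 + 16·x^5)·Dx^2 + (7 + 26·x^2 + 27·x^4 + 8·x^6)·Dx^3  (order 3).
h: a_k = -1, 32, 1, -256/3, -1, 1024/15, 1, -8192/315, -1, 16384/2835, …
ICs: h(0) = -1, h′(0) = 32, h′′(0) = 2.

f: a_k = -2, 0, 16, 0, -64/3, 0, 512/45, 0, -1024/315, 0, …
g: a_k = 0, -1, 0, 1/3, 0, -1/5, 0, 1/7, 0, -1/9, …
Weyl lclm of L_f,L_g ⇒ L₀ (ord ≤ 4).
h₀' ⇒ L via d/dx closure of L₀.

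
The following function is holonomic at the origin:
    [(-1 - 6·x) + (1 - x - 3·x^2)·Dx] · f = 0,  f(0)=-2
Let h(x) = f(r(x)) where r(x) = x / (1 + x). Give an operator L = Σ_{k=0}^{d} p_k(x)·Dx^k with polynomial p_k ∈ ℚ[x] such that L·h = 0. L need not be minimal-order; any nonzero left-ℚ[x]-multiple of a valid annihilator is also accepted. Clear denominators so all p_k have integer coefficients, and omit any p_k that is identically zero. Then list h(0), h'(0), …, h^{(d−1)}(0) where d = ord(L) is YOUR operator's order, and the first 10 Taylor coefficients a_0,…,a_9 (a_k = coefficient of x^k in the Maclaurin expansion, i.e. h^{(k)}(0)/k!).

L = (1 + 7·x) + (-1 - 2·x + 2·x^2 + 3·x^3)·Dx  (order 1).
h: a_k = -2, -2, -6, 0, -18, 18, -72, 126, -342, 720, …
ICs: h(0) = -2.

f: a_k = -2, -2, -8, -14, -38, -80, -194, -434, -1016, -2318, …
L₀ from L_f via x↦r, Dx↦r'^{-1}Dx.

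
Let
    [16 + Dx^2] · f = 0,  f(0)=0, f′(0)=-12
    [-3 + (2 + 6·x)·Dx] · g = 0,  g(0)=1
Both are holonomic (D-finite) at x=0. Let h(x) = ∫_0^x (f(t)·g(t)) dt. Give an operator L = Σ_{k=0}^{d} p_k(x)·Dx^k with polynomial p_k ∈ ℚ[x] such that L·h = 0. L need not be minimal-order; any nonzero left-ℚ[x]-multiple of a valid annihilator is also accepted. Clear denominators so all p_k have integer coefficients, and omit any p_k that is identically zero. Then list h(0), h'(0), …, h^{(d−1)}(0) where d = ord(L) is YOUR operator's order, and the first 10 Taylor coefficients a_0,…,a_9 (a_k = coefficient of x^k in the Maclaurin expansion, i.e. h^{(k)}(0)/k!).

L = (91 + 384·x + 576·x^2)·Dx + (-12 - 36·x)·Dx^2 + (4 + 24·x + 36·x^2)·Dx^3  (order 3).
h: a_k = 0, 0, -6, -6, 91/8, 111/20, -3781/960, -20523/2240, 3137023/215040, -855943/32256, …
ICs: h(0) = 0, h′(0) = 0, h′′(0) = -12.

f: a_k = 0, -12, 0, 32, 0, -128/5, 0, 1024/105, 0, -2048/945, …
g: a_k = 1, 3/2, -9/8, 27/16, -405/128, 1701/256, -15309/1024, 72171/2048, -2814669/32768, 14073345/65536, …
f·g: L₀ = L_f ⊗_s L_g, ord ≤ 2·1.
h=∫h₀ ⇒ L = L₀·Dx.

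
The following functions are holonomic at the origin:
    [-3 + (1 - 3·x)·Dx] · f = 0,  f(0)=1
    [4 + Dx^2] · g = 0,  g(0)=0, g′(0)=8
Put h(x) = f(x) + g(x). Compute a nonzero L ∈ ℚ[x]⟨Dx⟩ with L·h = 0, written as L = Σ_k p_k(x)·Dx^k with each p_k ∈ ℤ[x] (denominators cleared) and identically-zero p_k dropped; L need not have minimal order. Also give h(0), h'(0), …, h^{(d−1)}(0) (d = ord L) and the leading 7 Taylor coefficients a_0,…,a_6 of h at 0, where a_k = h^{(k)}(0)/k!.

f: a_k = 1, 3, 9, 27, 81, 243, 729, …
g: a_k = 0, 8, 0, -16/3, 0, 16/15, 0, …
L₀ := lclm(L_f,L_g); ord L₀ ≤ 1+2.
L = (348 - 144·x + 216·x^2) + (-44 + 180·x - 216·x^2 + 216·x^3)·Dx + (87 - 36·x + 54·x^2)·Dx^2 + (-11 + 45·x - 54·x^2 + 54·x^3)·Dx^3  (order 3).
h: a_k = 1, 11, 9, 65/3, 81, 3661/15, 729, …
ICs: h(0) = 1, h′(0) = 11, h′′(0) = 18.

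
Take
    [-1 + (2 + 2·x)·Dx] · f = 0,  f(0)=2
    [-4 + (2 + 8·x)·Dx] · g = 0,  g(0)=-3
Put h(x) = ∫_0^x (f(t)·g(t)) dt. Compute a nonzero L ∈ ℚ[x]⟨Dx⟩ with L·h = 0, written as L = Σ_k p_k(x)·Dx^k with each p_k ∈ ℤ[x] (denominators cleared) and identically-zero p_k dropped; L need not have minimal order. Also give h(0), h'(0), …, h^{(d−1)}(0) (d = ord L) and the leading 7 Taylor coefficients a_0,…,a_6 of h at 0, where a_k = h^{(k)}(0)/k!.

L = (-5 - 8·x)·Dx + (2 + 10·x + 8·x^2)·Dx^2  (order 2).
h: a_k = 0, -6, -15/2, 9/4, -135/32, 2943/320, -5715/256, …
ICs: h(0) = 0, h′(0) = -6.

f: a_k = 2, 1, -1/4, 1/8, -5/64, 7/128, -21/512, …
g: a_k = -3, -6, 6, -12, 30, -84, 252, …
Sym-product of L_f,L_g gives L₀ (≤ ord 1).
h=∫₀ˣh₀: take L = L₀·Dx.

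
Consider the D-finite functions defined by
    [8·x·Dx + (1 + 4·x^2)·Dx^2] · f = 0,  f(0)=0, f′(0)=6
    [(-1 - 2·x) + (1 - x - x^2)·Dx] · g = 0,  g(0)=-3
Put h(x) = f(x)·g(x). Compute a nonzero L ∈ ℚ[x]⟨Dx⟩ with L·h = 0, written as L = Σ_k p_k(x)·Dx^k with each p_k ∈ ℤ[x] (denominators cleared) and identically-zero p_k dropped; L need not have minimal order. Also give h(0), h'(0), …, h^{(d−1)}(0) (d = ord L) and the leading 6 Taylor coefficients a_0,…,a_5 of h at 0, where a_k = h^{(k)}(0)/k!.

f: a_k = 0, 6, 0, -8, 0, 96/5, …
g: a_k = -3, -3, -6, -9, -15, -24, …
f·g: L₀ = L_f ⊗_s L_g, ord ≤ 2·1.
L = (2 + 8·x + 24·x^2) + (2 - 4·x + 16·x^2 + 24·x^3)·Dx + (-1 + x - 3·x^2 + 4·x^3 + 4·x^4)·Dx^2  (order 2).
h: a_k = 0, -18, -18, -12, -30, -498/5, …
ICs: h(0) = 0, h′(0) = -18.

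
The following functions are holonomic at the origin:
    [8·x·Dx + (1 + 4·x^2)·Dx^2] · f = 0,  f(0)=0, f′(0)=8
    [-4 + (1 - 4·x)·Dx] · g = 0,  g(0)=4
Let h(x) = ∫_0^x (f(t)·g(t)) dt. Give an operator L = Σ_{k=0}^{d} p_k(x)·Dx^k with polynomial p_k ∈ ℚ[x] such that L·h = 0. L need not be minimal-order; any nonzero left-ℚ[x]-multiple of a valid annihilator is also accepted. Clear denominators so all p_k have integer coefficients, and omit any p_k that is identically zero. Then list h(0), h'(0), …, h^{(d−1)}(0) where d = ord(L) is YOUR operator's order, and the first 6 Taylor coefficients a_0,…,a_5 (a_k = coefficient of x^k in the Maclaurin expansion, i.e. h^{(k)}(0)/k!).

L = 32·x·Dx + (8 - 8·x + 64·x^2)·Dx^2 + (-1 + 4·x - 4·x^2 + 16·x^3)·Dx^3  (order 3).
h: a_k = 0, 0, 16, 128/3, 352/3, 5632/15, …
ICs: h(0) = 0, h′(0) = 0, h′′(0) = 32.

f: a_k = 0, 8, 0, -32/3, 0, 128/5, …
g: a_k = 4, 16, 64, 256, 1024, 4096, …
f·g: L₀ = L_f ⊗_s L_g, ord ≤ 2·1.
h=∫₀ˣh₀: take L = L₀·Dx.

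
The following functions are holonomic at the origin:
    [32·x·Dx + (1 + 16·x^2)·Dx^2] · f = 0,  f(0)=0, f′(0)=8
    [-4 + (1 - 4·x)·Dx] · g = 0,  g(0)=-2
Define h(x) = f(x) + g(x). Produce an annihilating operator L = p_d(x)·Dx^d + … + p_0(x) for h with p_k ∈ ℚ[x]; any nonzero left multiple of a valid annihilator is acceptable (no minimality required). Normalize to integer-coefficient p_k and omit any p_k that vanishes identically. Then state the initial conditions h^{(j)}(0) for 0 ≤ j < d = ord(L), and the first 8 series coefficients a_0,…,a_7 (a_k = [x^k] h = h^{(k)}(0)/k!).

L = (32 - 512·x - 1536·x^2)·Dx + (-16 + 32·x - 256·x^2 - 1536·x^3)·Dx^2 + (1 - 256·x^4)·Dx^3  (order 3).
h: a_k = -2, 0, -32, -512/3, -512, -8192/5, -8192, -262144/7, …
ICs: h(0) = -2, h′(0) = 0, h′′(0) = -64.

f: a_k = 0, 8, 0, -128/3, 0, 2048/5, 0, -32768/7, …
g: a_k = -2, -8, -32, -128, -512, -2048, -8192, -32768, …
L₀ := lclm(L_f,L_g); ord L₀ ≤ 2+1.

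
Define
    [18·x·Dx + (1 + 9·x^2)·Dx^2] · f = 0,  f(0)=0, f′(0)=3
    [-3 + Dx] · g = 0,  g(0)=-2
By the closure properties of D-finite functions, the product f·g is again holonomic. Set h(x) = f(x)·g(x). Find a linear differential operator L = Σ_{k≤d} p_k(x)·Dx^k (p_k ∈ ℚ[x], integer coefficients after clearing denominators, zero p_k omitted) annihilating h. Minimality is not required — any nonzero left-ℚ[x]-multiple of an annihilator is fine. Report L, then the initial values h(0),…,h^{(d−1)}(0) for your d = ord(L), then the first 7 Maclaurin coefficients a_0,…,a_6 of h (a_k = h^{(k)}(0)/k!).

f: a_k = 0, 3, 0, -9, 0, 243/5, 0, …
g: a_k = -2, -6, -9, -9, -27/4, -81/20, -81/40, …
f·g: L₀ = L_f ⊗_s L_g, ord ≤ 2·1.
L = (9 - 54·x + 81·x^2) + (-6 + 18·x - 54·x^2)·Dx + (1 + 9·x^2)·Dx^2  (order 2).
h: a_k = 0, -6, -18, -9, 27, -729/20, -891/4, …
ICs: h(0) = 0, h′(0) = -6.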